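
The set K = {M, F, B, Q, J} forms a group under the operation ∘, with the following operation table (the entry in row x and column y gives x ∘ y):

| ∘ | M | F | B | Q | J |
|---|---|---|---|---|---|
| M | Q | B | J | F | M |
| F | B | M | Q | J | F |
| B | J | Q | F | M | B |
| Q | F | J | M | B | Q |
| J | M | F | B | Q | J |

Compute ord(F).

5

The identity element is J (its row matches the header).
F^1 = F
F^2 = F ∘ F = M
F^3 = M ∘ F = B
F^4 = B ∘ F = Q
F^5 = Q ∘ F = J
The first power of F equal to the identity is F^5, so ord(F) = 5.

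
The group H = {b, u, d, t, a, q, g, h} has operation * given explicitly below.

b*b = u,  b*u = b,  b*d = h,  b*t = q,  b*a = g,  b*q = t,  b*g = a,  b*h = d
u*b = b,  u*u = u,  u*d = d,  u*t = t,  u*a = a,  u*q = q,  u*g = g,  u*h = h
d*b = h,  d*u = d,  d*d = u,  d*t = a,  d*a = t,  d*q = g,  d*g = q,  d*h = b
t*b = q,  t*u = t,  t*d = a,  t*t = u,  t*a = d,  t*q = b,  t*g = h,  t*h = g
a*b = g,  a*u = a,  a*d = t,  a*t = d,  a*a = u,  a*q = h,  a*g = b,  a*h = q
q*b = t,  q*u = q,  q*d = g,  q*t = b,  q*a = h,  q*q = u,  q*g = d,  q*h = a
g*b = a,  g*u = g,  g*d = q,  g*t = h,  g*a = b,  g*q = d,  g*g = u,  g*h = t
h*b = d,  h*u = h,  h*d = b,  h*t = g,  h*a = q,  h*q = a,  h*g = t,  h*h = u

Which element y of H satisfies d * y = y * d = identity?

d

First locate the identity: row u matches the header, so u is the identity.
Scan row d for u: d * d = u. Hence d^(-1) = d.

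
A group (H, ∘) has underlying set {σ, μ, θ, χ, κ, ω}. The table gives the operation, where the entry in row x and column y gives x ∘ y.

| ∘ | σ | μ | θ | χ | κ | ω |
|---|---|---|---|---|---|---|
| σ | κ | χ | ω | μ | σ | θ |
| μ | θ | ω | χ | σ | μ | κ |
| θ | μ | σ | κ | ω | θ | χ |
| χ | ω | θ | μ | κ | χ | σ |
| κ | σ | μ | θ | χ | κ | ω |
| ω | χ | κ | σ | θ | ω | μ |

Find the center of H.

An element z is central iff its row equals its column in the table.
For θ: θ ∘ ω = χ ≠ σ = ω ∘ θ, so θ ∉ Z.
Checking each element this way leaves Z(H) = {κ}.
(Structurally, H here is isomorphic to the symmetric group S_3.)

{κ}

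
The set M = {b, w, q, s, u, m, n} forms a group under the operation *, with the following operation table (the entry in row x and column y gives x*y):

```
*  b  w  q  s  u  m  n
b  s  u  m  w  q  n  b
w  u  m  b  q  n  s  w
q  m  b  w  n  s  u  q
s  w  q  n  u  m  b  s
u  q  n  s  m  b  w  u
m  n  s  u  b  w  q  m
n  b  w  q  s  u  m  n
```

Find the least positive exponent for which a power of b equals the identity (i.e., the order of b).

The identity element is n (its row matches the header).
b^1 = b
b^2 = b*b = s
b^3 = s*b = w
b^4 = w*b = u
b^5 = u*b = q
b^6 = q*b = m
b^7 = m*b = n
The first power of b equal to the identity is b^7, so ord(b) = 7.

7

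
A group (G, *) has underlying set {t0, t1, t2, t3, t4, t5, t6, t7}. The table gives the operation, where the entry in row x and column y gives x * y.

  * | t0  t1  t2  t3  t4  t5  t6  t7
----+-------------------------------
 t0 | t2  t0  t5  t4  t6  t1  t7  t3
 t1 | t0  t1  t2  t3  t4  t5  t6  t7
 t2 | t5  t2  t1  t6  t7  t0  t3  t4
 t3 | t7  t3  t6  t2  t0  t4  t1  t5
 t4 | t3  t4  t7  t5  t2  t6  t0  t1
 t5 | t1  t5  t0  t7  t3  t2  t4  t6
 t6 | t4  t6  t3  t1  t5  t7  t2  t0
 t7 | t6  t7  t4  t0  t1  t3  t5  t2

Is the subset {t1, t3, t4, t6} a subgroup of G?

t3 * t3 = t2, which is not in {t1, t3, t4, t6}.
The subset is not closed under *, so it is not a subgroup.
(Structurally, G here is isomorphic to the quaternion group Q_8.)

No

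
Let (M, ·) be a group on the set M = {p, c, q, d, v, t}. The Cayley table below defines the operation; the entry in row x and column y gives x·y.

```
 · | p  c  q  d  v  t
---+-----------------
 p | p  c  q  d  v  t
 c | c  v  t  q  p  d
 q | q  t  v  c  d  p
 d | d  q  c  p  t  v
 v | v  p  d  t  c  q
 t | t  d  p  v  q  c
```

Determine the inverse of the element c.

v

First locate the identity: row p matches the header, so p is the identity.
Scan row c for p: c·v = p. Hence c^(-1) = v.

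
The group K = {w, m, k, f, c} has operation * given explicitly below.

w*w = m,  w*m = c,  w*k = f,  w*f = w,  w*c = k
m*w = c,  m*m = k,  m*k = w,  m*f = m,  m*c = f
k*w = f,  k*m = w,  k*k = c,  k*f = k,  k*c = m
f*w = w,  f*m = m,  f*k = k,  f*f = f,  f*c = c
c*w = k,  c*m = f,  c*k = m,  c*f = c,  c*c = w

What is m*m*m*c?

k

m*m = k
k*m = w
w*c = k
(Structurally, K here is isomorphic to the cyclic group Z_5.)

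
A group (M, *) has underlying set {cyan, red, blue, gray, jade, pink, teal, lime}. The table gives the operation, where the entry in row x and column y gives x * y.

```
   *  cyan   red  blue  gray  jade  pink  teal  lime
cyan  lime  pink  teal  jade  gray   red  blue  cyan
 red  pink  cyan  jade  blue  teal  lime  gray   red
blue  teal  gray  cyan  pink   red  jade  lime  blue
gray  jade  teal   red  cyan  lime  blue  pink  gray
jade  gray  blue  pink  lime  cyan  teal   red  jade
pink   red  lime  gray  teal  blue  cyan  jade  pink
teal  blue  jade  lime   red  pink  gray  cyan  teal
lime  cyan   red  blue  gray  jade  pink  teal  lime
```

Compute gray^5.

gray

gray^1 = gray
gray^2 = gray * gray = cyan
gray^3 = cyan * gray = jade
gray^4 = jade * gray = lime
gray^5 = lime * gray = gray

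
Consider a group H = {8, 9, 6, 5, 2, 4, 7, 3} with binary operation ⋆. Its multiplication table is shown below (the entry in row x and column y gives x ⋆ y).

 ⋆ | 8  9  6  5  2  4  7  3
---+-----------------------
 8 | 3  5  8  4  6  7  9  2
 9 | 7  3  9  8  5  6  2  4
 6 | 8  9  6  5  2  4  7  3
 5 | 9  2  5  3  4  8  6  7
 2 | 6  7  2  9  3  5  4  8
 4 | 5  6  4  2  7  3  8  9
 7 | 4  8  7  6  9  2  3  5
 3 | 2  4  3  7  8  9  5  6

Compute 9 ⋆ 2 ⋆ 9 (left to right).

9 ⋆ 2 = 5
5 ⋆ 9 = 2

2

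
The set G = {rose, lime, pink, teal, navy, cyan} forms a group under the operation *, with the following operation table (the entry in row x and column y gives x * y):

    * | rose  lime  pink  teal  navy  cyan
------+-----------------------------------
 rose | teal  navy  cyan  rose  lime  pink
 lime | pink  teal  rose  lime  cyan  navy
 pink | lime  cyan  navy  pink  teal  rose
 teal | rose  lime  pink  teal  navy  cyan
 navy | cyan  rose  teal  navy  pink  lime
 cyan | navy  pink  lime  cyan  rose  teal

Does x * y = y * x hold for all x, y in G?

pink * lime = cyan but lime * pink = rose.
Since pink and lime do not commute, G is not abelian.

No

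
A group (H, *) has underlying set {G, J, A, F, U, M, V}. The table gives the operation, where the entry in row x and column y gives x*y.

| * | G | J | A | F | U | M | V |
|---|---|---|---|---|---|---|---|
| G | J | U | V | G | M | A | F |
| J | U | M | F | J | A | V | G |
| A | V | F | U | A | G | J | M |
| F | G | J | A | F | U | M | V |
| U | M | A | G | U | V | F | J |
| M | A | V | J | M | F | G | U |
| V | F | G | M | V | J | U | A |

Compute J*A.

F

Read row J, column A: J*A = F.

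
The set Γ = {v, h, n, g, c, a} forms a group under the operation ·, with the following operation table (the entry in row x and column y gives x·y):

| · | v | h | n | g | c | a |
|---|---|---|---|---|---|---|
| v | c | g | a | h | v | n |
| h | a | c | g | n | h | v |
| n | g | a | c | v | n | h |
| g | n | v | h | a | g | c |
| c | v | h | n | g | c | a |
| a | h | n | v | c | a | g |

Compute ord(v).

2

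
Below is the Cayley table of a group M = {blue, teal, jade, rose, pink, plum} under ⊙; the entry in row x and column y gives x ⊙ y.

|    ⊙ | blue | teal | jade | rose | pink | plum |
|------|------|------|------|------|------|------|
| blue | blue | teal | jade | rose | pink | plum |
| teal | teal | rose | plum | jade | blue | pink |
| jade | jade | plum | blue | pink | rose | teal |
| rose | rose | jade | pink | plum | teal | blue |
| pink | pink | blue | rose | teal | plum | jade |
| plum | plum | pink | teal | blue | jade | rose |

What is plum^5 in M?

plum^1 = plum
plum^2 = plum ⊙ plum = rose
plum^3 = rose ⊙ plum = blue
plum^4 = blue ⊙ plum = plum
plum^5 = plum ⊙ plum = rose

rose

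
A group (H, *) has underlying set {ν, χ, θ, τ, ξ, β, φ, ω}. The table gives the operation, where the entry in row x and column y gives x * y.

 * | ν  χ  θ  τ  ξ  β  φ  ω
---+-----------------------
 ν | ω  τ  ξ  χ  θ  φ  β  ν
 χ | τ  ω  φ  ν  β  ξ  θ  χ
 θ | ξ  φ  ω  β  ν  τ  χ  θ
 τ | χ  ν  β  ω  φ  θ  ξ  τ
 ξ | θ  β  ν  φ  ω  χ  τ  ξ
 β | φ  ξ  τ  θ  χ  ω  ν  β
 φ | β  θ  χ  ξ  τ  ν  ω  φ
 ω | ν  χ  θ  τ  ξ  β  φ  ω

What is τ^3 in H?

τ^1 = τ
τ^2 = τ * τ = ω
τ^3 = ω * τ = τ
(Structurally, H here is isomorphic to the elementary abelian group (Z_2)^3.)

τ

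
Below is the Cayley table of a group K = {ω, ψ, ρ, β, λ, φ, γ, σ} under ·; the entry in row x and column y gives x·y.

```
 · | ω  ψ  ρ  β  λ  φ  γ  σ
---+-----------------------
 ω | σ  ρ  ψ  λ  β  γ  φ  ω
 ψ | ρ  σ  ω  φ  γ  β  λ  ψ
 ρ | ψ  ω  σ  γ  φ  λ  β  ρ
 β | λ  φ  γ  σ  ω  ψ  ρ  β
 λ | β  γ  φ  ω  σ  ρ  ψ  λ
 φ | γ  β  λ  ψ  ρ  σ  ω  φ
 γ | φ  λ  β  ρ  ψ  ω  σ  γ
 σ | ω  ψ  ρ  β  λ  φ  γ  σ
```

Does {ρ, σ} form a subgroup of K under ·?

Yes

{ρ, σ} contains the identity σ.
Checking products: every product of two elements of {ρ, σ} (read from the table) lies in {ρ, σ}, so the set is closed.
In a finite group, a nonempty closed subset is a subgroup. So {ρ, σ} ≤ K.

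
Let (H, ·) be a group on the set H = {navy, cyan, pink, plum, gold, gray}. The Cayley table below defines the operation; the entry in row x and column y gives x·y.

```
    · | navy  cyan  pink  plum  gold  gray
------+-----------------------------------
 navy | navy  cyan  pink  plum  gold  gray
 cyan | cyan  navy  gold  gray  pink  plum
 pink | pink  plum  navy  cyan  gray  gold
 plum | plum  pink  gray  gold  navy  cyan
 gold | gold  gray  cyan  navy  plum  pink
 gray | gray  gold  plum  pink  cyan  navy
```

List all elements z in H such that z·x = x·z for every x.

{navy}

An element z is central iff its row equals its column in the table.
For gold: gold·cyan = gray ≠ pink = cyan·gold, so gold ∉ Z.
Checking each element this way leaves Z(H) = {navy}.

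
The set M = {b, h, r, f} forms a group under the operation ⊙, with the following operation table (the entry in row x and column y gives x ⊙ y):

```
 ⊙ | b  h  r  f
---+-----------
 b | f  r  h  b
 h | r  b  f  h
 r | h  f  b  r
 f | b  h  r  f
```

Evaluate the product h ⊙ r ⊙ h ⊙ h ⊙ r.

h

h ⊙ r = f
f ⊙ h = h
h ⊙ h = b
b ⊙ r = h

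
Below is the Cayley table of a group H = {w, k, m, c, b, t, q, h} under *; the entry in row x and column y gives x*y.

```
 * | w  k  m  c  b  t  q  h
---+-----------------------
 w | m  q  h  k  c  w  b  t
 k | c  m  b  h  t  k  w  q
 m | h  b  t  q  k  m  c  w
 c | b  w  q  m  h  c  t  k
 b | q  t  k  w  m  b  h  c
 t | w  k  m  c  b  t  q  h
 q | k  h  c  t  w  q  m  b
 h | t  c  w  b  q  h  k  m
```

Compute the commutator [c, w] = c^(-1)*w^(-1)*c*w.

m

Identity is t; from the table c^(-1) = q and w^(-1) = h.
q*h = b
b*c = w
w*w = m
(Structurally, H here is isomorphic to the quaternion group Q_8.)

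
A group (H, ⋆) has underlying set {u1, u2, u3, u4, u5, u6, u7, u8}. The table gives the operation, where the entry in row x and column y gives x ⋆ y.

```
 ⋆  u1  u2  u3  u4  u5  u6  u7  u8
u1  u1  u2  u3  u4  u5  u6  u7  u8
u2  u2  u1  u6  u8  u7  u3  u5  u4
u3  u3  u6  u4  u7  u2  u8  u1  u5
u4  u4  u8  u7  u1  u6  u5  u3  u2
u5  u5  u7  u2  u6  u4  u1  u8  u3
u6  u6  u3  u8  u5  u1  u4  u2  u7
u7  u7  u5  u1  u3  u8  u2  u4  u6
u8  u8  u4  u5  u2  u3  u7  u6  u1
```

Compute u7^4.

u1

u7^1 = u7
u7^2 = u7 ⋆ u7 = u4
u7^3 = u4 ⋆ u7 = u3
u7^4 = u3 ⋆ u7 = u1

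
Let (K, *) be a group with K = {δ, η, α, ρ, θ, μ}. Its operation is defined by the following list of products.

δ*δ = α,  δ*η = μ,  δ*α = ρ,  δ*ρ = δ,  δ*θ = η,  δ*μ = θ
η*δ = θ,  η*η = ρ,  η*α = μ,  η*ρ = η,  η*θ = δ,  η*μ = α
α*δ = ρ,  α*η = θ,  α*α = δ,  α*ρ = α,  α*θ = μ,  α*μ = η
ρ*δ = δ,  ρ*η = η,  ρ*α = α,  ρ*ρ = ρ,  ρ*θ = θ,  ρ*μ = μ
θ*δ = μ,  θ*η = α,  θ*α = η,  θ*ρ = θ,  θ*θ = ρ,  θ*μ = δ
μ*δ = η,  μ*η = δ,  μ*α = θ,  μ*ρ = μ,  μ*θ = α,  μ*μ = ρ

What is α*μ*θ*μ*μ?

α*μ = η
η*θ = δ
δ*μ = θ
θ*μ = δ

δ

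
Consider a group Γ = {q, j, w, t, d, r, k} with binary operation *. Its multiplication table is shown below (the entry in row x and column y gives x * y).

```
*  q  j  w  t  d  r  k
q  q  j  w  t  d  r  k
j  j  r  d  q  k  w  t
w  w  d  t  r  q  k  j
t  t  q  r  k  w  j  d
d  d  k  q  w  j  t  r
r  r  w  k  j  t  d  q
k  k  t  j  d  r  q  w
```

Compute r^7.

q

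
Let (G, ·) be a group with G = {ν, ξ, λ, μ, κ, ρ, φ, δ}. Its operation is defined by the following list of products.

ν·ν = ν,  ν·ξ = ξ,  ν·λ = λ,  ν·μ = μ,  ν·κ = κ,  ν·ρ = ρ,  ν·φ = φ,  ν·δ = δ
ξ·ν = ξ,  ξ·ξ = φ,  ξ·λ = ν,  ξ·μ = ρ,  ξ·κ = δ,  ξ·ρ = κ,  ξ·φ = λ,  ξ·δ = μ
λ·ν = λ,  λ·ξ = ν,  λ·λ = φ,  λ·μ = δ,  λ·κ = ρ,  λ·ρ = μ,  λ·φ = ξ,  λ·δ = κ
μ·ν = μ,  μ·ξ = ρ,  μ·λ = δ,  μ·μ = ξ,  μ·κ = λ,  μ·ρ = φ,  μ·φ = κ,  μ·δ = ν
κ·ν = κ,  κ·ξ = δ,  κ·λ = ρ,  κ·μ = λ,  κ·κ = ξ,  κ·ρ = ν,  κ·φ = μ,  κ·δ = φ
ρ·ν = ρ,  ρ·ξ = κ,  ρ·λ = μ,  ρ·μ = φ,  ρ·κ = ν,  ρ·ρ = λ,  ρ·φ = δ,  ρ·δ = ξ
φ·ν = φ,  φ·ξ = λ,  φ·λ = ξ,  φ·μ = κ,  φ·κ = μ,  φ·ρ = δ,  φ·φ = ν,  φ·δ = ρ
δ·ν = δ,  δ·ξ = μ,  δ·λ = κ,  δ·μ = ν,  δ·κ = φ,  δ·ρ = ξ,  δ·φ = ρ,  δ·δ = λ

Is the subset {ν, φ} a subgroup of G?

{ν, φ} contains the identity ν.
Checking products: every product of two elements of {ν, φ} (read from the table) lies in {ν, φ}, so the set is closed.
In a finite group, a nonempty closed subset is a subgroup. So {ν, φ} ≤ G.

Yes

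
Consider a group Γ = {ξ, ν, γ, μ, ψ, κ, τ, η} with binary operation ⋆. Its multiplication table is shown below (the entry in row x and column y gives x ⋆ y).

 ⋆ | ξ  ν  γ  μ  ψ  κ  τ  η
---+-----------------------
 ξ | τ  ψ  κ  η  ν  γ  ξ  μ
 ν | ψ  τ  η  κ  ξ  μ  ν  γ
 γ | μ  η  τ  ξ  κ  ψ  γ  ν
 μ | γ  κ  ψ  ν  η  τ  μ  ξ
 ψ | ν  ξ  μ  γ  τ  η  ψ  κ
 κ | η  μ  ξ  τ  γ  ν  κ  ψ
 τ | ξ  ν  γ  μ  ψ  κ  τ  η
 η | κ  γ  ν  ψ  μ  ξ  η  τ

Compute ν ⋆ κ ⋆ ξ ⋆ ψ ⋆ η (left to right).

ν ⋆ κ = μ
μ ⋆ ξ = γ
γ ⋆ ψ = κ
κ ⋆ η = ψ

ψ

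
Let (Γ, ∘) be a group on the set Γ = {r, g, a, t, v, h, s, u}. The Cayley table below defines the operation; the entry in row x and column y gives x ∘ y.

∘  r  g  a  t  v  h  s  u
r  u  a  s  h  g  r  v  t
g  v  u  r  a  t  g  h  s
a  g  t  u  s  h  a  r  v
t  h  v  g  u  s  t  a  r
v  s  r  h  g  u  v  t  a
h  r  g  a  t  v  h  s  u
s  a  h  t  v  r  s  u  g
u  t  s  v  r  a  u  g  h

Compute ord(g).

4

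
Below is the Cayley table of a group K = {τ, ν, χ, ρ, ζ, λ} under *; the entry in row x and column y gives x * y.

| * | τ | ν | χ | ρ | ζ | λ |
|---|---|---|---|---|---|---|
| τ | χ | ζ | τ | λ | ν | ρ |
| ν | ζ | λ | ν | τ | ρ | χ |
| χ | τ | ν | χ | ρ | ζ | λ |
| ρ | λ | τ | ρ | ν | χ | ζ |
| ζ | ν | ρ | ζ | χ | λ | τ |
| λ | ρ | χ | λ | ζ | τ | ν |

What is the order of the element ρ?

The identity element is χ (its row matches the header).
ρ^1 = ρ
ρ^2 = ρ * ρ = ν
ρ^3 = ν * ρ = τ
ρ^4 = τ * ρ = λ
ρ^5 = λ * ρ = ζ
ρ^6 = ζ * ρ = χ
The first power of ρ equal to the identity is ρ^6, so ord(ρ) = 6.

6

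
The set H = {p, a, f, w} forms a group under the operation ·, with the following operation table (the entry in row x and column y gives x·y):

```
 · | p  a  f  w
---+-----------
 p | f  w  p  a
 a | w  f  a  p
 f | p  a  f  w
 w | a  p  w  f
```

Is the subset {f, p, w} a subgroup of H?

No

w·p = a, which is not in {f, p, w}.
The subset is not closed under ·, so it is not a subgroup.
(Structurally, H here is isomorphic to the Klein four-group V_4.)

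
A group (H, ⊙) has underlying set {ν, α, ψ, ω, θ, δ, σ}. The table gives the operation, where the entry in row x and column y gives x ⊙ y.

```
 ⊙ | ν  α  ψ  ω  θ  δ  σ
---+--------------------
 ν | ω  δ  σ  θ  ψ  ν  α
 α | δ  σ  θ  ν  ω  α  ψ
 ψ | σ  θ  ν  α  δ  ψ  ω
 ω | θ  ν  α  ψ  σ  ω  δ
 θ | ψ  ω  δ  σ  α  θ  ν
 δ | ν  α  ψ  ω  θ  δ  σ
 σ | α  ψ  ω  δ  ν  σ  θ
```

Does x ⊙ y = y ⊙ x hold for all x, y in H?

Check whether the table is symmetric across its main diagonal.
Every entry (row x, col y) equals the entry (row y, col x), so H is abelian.

Yes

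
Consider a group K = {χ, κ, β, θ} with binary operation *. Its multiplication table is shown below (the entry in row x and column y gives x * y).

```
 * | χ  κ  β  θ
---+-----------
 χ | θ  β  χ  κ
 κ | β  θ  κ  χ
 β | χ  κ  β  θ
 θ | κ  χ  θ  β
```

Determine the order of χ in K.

The identity element is β (its row matches the header).
χ^1 = χ
χ^2 = χ * χ = θ
χ^3 = θ * χ = κ
χ^4 = κ * χ = β
The first power of χ equal to the identity is χ^4, so ord(χ) = 4.

4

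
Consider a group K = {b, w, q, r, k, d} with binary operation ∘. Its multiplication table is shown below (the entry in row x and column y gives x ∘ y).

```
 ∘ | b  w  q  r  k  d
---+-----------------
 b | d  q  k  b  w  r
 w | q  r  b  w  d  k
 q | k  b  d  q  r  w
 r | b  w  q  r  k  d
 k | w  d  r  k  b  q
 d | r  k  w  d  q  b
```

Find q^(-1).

First locate the identity: row r matches the header, so r is the identity.
Scan row q for r: q ∘ k = r. Hence q^(-1) = k.

k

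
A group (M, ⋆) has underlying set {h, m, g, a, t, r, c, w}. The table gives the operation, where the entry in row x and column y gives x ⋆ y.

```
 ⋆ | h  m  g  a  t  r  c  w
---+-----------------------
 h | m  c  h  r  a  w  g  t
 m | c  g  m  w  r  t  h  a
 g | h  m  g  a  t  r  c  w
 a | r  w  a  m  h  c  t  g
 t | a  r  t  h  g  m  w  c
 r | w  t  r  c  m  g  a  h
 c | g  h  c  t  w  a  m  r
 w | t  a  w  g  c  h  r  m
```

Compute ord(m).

2

The identity element is g (its row matches the header).
m^1 = m
m^2 = m ⋆ m = g
The first power of m equal to the identity is m^2, so ord(m) = 2.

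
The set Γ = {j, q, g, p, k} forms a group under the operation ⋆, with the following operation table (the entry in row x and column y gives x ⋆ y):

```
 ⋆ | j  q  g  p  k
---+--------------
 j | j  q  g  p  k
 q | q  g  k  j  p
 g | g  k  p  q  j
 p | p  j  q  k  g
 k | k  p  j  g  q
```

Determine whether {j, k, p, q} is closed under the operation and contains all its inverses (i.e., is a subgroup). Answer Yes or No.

No

p ⋆ k = g, which is not in {j, k, p, q}.
The subset is not closed under ⋆, so it is not a subgroup.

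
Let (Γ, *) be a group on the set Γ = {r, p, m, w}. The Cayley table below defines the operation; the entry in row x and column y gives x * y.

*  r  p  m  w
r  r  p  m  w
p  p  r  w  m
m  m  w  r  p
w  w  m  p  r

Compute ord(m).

The identity element is r (its row matches the header).
m^1 = m
m^2 = m * m = r
The first power of m equal to the identity is m^2, so ord(m) = 2.
(Structurally, Γ here is isomorphic to the Klein four-group V_4.)

2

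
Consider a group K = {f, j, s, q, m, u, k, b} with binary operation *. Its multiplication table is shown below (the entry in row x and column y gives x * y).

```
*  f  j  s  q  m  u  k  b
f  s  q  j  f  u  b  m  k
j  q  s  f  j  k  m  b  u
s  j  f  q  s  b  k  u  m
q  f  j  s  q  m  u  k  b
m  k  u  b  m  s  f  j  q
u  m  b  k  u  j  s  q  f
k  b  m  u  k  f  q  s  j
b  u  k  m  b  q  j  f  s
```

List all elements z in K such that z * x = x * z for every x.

An element z is central iff its row equals its column in the table.
For f: f * m = u ≠ k = m * f, so f ∉ Z.
Checking each element this way leaves Z(K) = {q, s}.
(Structurally, K here is isomorphic to the quaternion group Q_8.)

{q, s}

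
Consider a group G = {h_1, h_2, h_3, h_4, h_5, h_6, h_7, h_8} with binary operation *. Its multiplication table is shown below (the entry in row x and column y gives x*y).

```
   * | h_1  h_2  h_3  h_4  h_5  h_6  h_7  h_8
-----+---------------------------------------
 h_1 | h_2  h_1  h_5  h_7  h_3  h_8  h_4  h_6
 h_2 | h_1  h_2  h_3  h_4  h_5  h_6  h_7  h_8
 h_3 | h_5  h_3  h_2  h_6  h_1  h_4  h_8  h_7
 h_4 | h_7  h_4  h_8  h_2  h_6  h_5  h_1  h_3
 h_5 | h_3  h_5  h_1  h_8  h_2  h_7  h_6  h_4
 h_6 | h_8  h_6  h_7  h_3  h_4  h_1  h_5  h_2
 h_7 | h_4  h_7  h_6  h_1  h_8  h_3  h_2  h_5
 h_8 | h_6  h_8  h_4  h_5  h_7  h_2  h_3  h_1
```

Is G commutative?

No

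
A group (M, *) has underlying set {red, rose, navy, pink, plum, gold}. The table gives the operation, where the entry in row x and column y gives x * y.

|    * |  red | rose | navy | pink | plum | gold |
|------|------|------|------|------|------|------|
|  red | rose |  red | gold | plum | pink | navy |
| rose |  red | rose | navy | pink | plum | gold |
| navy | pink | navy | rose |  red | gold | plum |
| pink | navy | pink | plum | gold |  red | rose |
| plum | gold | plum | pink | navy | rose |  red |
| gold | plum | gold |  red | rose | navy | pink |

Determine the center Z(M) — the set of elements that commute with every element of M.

{rose}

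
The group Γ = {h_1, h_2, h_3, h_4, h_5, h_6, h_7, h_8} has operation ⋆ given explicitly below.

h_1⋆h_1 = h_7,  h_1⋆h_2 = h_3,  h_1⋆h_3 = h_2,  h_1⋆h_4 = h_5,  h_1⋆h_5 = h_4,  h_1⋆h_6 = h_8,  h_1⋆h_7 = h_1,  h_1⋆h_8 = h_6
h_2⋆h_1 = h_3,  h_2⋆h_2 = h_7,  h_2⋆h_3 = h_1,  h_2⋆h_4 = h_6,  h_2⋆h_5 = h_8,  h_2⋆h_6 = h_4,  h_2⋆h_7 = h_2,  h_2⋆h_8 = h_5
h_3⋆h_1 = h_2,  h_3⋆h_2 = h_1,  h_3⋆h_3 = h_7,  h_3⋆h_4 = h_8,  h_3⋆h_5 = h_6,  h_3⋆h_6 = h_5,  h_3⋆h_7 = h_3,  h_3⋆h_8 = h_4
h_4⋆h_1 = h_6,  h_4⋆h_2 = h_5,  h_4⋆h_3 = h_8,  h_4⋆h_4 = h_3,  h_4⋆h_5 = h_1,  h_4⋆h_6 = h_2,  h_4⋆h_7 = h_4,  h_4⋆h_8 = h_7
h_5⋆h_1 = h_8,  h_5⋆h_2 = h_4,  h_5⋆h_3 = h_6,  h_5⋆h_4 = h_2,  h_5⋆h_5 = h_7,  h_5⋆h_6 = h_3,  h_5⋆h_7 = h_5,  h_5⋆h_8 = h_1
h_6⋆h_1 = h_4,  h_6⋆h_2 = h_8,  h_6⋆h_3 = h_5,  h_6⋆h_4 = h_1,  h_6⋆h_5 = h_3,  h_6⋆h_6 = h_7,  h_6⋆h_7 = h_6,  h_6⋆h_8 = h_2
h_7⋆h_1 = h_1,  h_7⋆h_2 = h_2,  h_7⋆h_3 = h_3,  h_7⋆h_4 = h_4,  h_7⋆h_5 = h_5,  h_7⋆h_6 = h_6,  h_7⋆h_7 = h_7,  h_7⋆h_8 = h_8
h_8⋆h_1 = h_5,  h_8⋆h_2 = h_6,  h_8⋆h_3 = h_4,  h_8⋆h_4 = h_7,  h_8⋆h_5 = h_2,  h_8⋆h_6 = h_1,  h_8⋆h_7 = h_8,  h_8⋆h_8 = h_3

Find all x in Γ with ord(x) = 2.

{h_1, h_2, h_3, h_5, h_6}

Identity is h_7. Compute the order of each non-identity element by repeated multiplication:
  h_1: h_1 → h_7  (order 2)
  h_2: h_2 → h_7  (order 2)
  h_3: h_3 → h_7  (order 2)
  h_4: h_4 → h_3 → h_8 → h_7  (order 4)
  h_5: h_5 → h_7  (order 2)
  h_6: h_6 → h_7  (order 2)
  h_8: h_8 → h_3 → h_4 → h_7  (order 4)
Elements of order 2: {h_1, h_2, h_3, h_5, h_6}.
(Structurally, Γ here is isomorphic to the dihedral group D_4.)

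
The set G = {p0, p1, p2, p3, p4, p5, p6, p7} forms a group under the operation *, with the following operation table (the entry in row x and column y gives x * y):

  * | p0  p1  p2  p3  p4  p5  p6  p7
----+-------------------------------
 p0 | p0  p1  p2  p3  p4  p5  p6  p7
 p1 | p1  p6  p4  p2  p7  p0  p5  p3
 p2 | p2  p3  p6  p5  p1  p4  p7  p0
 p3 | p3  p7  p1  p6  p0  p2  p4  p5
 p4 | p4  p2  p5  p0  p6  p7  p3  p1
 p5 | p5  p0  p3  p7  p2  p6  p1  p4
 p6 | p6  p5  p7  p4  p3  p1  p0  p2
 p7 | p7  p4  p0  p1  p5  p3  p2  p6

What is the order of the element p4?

The identity element is p0 (its row matches the header).
p4^1 = p4
p4^2 = p4 * p4 = p6
p4^3 = p6 * p4 = p3
p4^4 = p3 * p4 = p0
The first power of p4 equal to the identity is p4^4, so ord(p4) = 4.

4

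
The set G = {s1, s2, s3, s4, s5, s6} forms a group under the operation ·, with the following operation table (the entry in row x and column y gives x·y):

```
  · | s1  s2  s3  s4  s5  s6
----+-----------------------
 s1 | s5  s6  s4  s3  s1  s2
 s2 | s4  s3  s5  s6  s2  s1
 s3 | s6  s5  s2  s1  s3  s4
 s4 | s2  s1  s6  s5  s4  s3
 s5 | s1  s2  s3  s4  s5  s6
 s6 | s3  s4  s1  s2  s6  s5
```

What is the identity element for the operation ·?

The identity e satisfies e·x = x for all x, so its row in the table reproduces the column headers.
Row s5 reads: s1, s2, s3, s4, s5, s6 — exactly the header order. So s5 is the identity.

s5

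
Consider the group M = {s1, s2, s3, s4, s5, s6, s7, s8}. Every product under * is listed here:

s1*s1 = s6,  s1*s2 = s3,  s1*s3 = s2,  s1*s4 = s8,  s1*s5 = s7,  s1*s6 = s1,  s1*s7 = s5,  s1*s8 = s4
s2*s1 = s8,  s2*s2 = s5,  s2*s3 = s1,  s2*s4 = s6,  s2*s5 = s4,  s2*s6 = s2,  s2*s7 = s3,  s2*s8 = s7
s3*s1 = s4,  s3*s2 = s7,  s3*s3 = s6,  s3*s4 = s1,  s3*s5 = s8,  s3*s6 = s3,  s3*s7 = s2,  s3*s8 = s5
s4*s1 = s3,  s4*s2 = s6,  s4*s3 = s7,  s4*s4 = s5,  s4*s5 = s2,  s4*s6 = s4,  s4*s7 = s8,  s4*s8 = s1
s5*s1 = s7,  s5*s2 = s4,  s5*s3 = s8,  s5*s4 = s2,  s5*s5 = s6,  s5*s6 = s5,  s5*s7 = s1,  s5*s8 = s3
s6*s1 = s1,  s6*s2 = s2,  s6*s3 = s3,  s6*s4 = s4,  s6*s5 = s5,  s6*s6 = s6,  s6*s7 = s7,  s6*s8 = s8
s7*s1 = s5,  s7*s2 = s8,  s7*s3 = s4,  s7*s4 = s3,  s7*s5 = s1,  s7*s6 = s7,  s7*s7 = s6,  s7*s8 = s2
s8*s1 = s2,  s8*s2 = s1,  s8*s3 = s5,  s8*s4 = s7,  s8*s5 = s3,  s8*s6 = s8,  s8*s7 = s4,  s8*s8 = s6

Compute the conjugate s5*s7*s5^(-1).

s7

The identity is s6. In row s5, the entry s6 sits in column s5, so s5^(-1) = s5.
s5*s7 = s1
s1*s5 = s7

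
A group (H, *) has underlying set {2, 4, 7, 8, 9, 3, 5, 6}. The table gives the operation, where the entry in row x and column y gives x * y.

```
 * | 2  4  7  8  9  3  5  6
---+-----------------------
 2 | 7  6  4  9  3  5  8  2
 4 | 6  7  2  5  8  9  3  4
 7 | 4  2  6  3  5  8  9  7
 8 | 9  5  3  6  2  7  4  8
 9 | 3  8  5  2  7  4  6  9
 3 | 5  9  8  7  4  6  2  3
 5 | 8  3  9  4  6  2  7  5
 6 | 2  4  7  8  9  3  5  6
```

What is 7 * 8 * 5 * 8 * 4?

7 * 8 = 3
3 * 5 = 2
2 * 8 = 9
9 * 4 = 8

8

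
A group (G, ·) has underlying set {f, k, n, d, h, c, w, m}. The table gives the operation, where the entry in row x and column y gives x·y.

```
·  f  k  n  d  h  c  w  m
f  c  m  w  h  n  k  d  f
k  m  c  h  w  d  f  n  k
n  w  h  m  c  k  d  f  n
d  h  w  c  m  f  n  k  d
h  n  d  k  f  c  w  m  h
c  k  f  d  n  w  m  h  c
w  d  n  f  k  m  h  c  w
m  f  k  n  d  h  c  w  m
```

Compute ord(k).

The identity element is m (its row matches the header).
k^1 = k
k^2 = k·k = c
k^3 = c·k = f
k^4 = f·k = m
The first power of k equal to the identity is k^4, so ord(k) = 4.

4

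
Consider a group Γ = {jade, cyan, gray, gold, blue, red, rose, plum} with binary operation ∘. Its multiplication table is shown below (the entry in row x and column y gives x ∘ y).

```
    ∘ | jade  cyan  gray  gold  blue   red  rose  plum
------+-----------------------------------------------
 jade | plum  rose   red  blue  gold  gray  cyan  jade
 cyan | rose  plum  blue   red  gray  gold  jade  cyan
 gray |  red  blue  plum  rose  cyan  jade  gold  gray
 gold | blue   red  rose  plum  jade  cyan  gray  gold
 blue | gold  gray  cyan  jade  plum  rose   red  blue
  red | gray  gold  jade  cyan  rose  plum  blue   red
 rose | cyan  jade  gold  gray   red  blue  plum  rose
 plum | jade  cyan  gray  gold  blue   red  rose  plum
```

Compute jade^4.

jade^1 = jade
jade^2 = jade ∘ jade = plum
jade^3 = plum ∘ jade = jade
jade^4 = jade ∘ jade = plum

plum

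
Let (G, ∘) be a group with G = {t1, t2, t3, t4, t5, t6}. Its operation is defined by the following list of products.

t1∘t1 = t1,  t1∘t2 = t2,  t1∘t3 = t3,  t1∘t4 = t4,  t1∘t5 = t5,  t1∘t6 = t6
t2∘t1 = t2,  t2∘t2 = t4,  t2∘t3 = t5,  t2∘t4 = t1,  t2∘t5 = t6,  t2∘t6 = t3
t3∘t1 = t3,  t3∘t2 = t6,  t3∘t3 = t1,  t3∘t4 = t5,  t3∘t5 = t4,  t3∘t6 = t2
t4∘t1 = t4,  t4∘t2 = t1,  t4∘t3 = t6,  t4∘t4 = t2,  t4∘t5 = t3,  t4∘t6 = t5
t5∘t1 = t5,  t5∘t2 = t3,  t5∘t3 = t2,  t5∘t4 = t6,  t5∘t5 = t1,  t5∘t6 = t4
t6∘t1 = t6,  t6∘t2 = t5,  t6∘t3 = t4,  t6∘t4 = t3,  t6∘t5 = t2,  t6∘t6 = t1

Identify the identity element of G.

The identity e satisfies e ∘ x = x for all x, so its row in the table reproduces the column headers.
Row t1 reads: t1, t2, t3, t4, t5, t6 — exactly the header order. So t1 is the identity.

t1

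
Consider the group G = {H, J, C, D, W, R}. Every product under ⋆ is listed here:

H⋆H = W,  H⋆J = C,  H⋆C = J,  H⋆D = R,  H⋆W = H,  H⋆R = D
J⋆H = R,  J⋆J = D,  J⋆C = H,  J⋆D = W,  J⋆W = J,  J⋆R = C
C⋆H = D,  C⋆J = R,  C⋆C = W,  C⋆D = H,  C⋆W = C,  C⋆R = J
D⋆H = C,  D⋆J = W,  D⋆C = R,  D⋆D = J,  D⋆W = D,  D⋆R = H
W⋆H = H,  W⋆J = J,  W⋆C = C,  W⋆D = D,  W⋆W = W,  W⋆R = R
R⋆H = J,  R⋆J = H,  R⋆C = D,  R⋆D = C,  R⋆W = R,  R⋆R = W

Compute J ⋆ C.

H

Read row J, column C: J ⋆ C = H.
(Structurally, G here is isomorphic to the symmetric group S_3.)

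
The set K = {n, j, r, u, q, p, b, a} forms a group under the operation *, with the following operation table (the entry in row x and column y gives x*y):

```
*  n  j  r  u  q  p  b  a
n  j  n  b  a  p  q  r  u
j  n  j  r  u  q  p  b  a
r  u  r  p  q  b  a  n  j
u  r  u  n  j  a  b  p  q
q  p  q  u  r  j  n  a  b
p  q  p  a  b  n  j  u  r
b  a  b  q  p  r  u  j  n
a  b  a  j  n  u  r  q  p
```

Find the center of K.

An element z is central iff its row equals its column in the table.
For n: n*r = b ≠ u = r*n, so n ∉ Z.
Checking each element this way leaves Z(K) = {j, p}.

{j, p}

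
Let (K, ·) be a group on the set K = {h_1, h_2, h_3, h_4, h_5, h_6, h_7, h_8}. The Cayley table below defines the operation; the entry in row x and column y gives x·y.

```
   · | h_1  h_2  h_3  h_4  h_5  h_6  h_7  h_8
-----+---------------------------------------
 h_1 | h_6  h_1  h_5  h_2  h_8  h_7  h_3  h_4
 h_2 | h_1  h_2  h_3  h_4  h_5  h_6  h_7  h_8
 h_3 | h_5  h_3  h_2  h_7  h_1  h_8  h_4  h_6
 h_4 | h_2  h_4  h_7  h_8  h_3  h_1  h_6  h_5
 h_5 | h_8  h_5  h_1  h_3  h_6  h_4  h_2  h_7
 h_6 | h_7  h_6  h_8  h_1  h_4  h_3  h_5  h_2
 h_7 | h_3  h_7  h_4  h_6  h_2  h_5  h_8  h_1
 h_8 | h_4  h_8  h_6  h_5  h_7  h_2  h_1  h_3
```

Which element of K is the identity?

h_2

The identity e satisfies e·x = x for all x, so its row in the table reproduces the column headers.
Row h_2 reads: h_1, h_2, h_3, h_4, h_5, h_6, h_7, h_8 — exactly the header order. So h_2 is the identity.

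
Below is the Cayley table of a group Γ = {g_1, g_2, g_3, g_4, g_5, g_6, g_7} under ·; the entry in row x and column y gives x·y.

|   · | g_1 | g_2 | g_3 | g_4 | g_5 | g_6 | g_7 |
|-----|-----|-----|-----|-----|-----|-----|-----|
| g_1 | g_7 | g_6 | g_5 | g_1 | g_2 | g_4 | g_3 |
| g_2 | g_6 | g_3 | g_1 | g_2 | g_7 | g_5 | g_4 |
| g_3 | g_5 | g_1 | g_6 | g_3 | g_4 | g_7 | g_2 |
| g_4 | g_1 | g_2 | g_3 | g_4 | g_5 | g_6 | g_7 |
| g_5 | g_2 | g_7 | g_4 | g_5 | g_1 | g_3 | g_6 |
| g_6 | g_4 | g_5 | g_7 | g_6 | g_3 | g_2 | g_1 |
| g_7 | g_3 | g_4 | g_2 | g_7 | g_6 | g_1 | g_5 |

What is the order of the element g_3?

The identity element is g_4 (its row matches the header).
g_3^1 = g_3
g_3^2 = g_3·g_3 = g_6
g_3^3 = g_6·g_3 = g_7
g_3^4 = g_7·g_3 = g_2
g_3^5 = g_2·g_3 = g_1
g_3^6 = g_1·g_3 = g_5
g_3^7 = g_5·g_3 = g_4
The first power of g_3 equal to the identity is g_3^7, so ord(g_3) = 7.

7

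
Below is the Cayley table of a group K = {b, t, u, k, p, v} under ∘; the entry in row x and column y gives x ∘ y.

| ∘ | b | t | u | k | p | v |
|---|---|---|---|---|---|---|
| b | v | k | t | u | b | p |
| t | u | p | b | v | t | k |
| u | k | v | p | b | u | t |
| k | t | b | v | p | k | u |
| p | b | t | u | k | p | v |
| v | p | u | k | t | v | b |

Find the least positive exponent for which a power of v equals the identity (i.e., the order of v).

3

The identity element is p (its row matches the header).
v^1 = v
v^2 = v ∘ v = b
v^3 = b ∘ v = p
The first power of v equal to the identity is v^3, so ord(v) = 3.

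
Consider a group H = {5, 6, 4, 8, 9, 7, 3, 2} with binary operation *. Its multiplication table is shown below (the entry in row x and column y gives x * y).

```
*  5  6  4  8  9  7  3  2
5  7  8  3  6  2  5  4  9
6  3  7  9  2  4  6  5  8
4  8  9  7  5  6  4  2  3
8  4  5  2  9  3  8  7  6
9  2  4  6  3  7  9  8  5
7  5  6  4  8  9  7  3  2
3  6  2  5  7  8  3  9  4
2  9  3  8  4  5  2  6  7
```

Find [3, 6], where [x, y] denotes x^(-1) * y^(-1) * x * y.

9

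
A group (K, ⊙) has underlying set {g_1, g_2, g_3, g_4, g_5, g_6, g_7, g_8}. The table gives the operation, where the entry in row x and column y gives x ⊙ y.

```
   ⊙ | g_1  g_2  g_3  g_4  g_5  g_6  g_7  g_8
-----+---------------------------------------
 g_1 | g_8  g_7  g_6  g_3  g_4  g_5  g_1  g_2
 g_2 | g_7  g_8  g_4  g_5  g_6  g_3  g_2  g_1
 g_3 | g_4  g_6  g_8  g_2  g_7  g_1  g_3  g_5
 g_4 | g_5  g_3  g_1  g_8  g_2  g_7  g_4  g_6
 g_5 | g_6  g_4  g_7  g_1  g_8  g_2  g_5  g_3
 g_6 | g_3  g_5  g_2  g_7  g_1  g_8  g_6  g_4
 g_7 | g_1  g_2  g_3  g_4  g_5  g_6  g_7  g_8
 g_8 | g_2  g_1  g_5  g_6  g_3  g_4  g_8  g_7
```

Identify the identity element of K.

g_7

The identity e satisfies e ⊙ x = x for all x, so its row in the table reproduces the column headers.
Row g_7 reads: g_1, g_2, g_3, g_4, g_5, g_6, g_7, g_8 — exactly the header order. So g_7 is the identity.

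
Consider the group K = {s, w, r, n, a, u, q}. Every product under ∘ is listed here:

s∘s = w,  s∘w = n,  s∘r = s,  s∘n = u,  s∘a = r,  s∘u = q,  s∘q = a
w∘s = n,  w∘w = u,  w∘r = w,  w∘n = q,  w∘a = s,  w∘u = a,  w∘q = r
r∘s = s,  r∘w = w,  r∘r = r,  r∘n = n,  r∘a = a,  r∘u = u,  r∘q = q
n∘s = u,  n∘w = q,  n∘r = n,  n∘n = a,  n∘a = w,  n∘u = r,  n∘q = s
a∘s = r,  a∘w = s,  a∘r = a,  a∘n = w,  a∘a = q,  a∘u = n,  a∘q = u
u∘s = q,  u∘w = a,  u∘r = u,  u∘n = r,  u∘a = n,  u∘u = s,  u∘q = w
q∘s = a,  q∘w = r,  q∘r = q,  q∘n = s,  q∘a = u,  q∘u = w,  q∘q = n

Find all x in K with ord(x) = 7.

Identity is r. Compute the order of each non-identity element by repeated multiplication:
  s: s → w → n → u → q → a → r  (order 7)
  w: w → u → a → s → n → q → r  (order 7)
  n: n → a → w → q → s → u → r  (order 7)
  a: a → q → u → n → w → s → r  (order 7)
  u: u → s → q → w → a → n → r  (order 7)
  q: q → n → s → a → u → w → r  (order 7)
Elements of order 7: {a, n, q, s, u, w}.
(Structurally, K here is isomorphic to the cyclic group Z_7.)

{a, n, q, s, u, w}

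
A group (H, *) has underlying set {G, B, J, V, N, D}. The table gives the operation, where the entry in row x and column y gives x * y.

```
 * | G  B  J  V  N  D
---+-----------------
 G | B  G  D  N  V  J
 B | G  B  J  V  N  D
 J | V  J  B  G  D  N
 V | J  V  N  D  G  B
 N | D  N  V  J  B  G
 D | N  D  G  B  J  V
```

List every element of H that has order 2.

Identity is B. Compute the order of each non-identity element by repeated multiplication:
  G: G → B  (order 2)
  J: J → B  (order 2)
  V: V → D → B  (order 3)
  N: N → B  (order 2)
  D: D → V → B  (order 3)
Elements of order 2: {G, J, N}.
(Structurally, H here is isomorphic to the symmetric group S_3.)

{G, J, N}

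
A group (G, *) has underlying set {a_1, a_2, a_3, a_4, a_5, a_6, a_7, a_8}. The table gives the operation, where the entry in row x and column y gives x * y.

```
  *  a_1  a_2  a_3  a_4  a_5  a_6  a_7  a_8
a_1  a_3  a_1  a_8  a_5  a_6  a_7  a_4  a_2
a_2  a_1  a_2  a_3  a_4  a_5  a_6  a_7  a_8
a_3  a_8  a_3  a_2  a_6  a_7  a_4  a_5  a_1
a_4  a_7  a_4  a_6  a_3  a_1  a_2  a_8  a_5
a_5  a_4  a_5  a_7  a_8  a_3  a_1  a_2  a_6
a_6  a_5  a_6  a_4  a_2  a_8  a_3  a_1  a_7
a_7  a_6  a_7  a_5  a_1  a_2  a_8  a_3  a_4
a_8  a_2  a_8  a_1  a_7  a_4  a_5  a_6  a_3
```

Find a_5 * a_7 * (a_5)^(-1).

a_7

The identity is a_2. In row a_5, the entry a_2 sits in column a_7, so a_5^(-1) = a_7.
a_5 * a_7 = a_2
a_2 * a_7 = a_7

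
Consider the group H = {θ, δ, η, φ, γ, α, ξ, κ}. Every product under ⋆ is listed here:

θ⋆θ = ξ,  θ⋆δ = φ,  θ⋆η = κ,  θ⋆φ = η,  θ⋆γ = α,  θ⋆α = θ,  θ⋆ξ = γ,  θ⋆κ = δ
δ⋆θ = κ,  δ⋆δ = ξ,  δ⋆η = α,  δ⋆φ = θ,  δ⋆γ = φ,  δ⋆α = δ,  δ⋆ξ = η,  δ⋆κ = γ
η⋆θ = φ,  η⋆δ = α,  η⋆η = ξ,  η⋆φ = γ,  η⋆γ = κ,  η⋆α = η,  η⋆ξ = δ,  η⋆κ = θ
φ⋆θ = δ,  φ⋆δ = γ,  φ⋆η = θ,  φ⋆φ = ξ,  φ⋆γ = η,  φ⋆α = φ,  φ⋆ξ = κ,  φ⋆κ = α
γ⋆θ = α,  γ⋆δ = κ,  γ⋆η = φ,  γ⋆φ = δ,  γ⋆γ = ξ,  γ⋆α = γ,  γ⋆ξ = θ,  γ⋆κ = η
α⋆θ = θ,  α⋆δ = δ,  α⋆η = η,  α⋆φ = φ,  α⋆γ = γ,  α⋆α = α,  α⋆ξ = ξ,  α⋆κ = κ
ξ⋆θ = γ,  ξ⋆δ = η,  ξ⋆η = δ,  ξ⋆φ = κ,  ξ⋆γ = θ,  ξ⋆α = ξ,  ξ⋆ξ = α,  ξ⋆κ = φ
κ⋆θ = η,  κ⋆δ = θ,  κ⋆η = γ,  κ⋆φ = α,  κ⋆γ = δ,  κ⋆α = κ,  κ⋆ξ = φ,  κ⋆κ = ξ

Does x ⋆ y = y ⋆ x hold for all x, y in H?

No

δ ⋆ φ = θ but φ ⋆ δ = γ.
Since δ and φ do not commute, H is not abelian.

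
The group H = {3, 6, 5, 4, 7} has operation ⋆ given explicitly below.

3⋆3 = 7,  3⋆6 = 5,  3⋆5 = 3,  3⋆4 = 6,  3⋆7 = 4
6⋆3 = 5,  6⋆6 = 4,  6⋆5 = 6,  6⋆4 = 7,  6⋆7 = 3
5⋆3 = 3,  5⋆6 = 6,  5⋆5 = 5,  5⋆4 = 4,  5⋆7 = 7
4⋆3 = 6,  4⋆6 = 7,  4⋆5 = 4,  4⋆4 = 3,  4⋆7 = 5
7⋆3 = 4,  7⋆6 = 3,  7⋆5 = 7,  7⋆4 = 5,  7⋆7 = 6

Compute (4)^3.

4^1 = 4
4^2 = 4 ⋆ 4 = 3
4^3 = 3 ⋆ 4 = 6

6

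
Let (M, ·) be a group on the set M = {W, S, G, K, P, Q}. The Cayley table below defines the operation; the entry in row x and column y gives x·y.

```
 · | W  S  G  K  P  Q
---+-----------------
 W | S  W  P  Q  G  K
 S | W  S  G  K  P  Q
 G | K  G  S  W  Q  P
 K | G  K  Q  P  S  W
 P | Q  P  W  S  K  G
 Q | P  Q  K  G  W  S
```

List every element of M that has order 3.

Identity is S. Compute the order of each non-identity element by repeated multiplication:
  W: W → S  (order 2)
  G: G → S  (order 2)
  K: K → P → S  (order 3)
  P: P → K → S  (order 3)
  Q: Q → S  (order 2)
Elements of order 3: {K, P}.

{K, P}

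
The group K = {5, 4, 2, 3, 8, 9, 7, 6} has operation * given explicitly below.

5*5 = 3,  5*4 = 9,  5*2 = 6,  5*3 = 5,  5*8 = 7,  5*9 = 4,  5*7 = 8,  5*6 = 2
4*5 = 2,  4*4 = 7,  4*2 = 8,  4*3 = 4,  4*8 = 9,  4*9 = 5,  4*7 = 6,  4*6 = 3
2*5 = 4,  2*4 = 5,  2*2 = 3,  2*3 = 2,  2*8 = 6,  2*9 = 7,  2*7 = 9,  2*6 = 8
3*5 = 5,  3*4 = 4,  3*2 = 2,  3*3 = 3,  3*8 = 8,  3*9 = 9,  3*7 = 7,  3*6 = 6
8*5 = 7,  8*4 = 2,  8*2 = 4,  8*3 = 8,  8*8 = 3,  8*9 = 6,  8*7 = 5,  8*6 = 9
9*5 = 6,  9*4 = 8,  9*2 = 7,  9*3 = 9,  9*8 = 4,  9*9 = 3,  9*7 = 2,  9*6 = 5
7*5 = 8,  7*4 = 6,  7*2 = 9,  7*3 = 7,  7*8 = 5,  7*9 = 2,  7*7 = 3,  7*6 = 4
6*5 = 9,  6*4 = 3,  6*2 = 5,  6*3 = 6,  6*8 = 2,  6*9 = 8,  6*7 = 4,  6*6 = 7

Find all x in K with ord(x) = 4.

{4, 6}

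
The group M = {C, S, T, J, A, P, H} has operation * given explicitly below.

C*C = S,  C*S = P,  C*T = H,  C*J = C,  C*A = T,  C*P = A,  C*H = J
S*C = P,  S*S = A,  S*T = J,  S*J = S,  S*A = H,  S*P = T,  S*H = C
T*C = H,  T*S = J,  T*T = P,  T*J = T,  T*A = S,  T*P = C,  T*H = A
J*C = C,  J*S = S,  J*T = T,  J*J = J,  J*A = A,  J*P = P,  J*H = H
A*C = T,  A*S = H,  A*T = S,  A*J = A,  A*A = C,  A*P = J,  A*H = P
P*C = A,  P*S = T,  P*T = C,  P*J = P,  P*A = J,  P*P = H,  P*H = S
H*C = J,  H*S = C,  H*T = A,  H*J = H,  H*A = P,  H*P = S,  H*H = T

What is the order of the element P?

The identity element is J (its row matches the header).
P^1 = P
P^2 = P * P = H
P^3 = H * P = S
P^4 = S * P = T
P^5 = T * P = C
P^6 = C * P = A
P^7 = A * P = J
The first power of P equal to the identity is P^7, so ord(P) = 7.

7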